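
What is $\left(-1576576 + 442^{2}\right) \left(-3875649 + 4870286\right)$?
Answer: $-1373804560044$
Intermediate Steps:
$\left(-1576576 + 442^{2}\right) \left(-3875649 + 4870286\right) = \left(-1576576 + 195364\right) 994637 = \left(-1381212\right) 994637 = -1373804560044$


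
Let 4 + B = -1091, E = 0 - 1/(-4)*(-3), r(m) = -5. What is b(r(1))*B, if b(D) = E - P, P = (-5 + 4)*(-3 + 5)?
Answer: -5475/4 ≈ -1368.8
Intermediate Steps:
P = -2 (P = -1*2 = -2)
E = -¾ (E = 0 - 1*(-¼)*(-3) = 0 + (¼)*(-3) = 0 - ¾ = -¾ ≈ -0.75000)
B = -1095 (B = -4 - 1091 = -1095)
b(D) = 5/4 (b(D) = -¾ - 1*(-2) = -¾ + 2 = 5/4)
b(r(1))*B = (5/4)*(-1095) = -5475/4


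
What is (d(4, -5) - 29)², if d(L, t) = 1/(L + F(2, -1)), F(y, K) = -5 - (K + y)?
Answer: 3481/4 ≈ 870.25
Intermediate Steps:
F(y, K) = -5 - K - y (F(y, K) = -5 + (-K - y) = -5 - K - y)
d(L, t) = 1/(-6 + L) (d(L, t) = 1/(L + (-5 - 1*(-1) - 1*2)) = 1/(L + (-5 + 1 - 2)) = 1/(L - 6) = 1/(-6 + L))
(d(4, -5) - 29)² = (1/(-6 + 4) - 29)² = (1/(-2) - 29)² = (-½ - 29)² = (-59/2)² = 3481/4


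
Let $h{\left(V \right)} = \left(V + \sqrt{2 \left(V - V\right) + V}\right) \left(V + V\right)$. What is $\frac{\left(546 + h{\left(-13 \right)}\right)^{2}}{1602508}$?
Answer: $\frac{193167}{400627} - \frac{11492 i \sqrt{13}}{400627} \approx 0.48216 - 0.10343 i$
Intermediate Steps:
$h{\left(V \right)} = 2 V \left(V + \sqrt{V}\right)$ ($h{\left(V \right)} = \left(V + \sqrt{2 \cdot 0 + V}\right) 2 V = \left(V + \sqrt{0 + V}\right) 2 V = \left(V + \sqrt{V}\right) 2 V = 2 V \left(V + \sqrt{V}\right)$)
$\frac{\left(546 + h{\left(-13 \right)}\right)^{2}}{1602508} = \frac{\left(546 + \left(2 \left(-13\right)^{2} + 2 \left(-13\right)^{\frac{3}{2}}\right)\right)^{2}}{1602508} = \left(546 + \left(2 \cdot 169 + 2 \left(- 13 i \sqrt{13}\right)\right)\right)^{2} \cdot \frac{1}{1602508} = \left(546 + \left(338 - 26 i \sqrt{13}\right)\right)^{2} \cdot \frac{1}{1602508} = \left(884 - 26 i \sqrt{13}\right)^{2} \cdot \frac{1}{1602508} = \frac{\left(884 - 26 i \sqrt{13}\right)^{2}}{1602508}$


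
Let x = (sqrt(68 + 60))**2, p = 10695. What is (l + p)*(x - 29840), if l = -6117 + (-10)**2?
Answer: -138992736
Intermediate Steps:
x = 128 (x = (sqrt(128))**2 = (8*sqrt(2))**2 = 128)
l = -6017 (l = -6117 + 100 = -6017)
(l + p)*(x - 29840) = (-6017 + 10695)*(128 - 29840) = 4678*(-29712) = -138992736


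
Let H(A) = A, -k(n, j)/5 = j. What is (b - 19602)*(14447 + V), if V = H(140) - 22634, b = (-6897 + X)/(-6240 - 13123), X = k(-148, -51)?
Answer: 3054213775548/19363 ≈ 1.5773e+8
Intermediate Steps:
k(n, j) = -5*j
X = 255 (X = -5*(-51) = 255)
b = 6642/19363 (b = (-6897 + 255)/(-6240 - 13123) = -6642/(-19363) = -6642*(-1/19363) = 6642/19363 ≈ 0.34303)
V = -22494 (V = 140 - 22634 = -22494)
(b - 19602)*(14447 + V) = (6642/19363 - 19602)*(14447 - 22494) = -379546884/19363*(-8047) = 3054213775548/19363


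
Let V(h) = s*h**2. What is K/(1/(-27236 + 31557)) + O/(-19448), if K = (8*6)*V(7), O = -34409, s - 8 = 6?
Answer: 2767098192233/19448 ≈ 1.4228e+8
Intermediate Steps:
s = 14 (s = 8 + 6 = 14)
V(h) = 14*h**2
K = 32928 (K = (8*6)*(14*7**2) = 48*(14*49) = 48*686 = 32928)
K/(1/(-27236 + 31557)) + O/(-19448) = 32928/(1/(-27236 + 31557)) - 34409/(-19448) = 32928/(1/4321) - 34409*(-1/19448) = 32928/(1/4321) + 34409/19448 = 32928*4321 + 34409/19448 = 142281888 + 34409/19448 = 2767098192233/19448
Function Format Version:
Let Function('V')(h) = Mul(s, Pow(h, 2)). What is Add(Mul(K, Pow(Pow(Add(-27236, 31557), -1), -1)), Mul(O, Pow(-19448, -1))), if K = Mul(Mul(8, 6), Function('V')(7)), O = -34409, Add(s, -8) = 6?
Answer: Rational(2767098192233, 19448) ≈ 1.4228e+8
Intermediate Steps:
s = 14 (s = Add(8, 6) = 14)
Function('V')(h) = Mul(14, Pow(h, 2))
K = 32928 (K = Mul(Mul(8, 6), Mul(14, Pow(7, 2))) = Mul(48, Mul(14, 49)) = Mul(48, 686) = 32928)
Add(Mul(K, Pow(Pow(Add(-27236, 31557), -1), -1)), Mul(O, Pow(-19448, -1))) = Add(Mul(32928, Pow(Pow(Add(-27236, 31557), -1), -1)), Mul(-34409, Pow(-19448, -1))) = Add(Mul(32928, Pow(Pow(4321, -1), -1)), Mul(-34409, Rational(-1, 19448))) = Add(Mul(32928, Pow(Rational(1, 4321), -1)), Rational(34409, 19448)) = Add(Mul(32928, 4321), Rational(34409, 19448)) = Add(142281888, Rational(34409, 19448)) = Rational(2767098192233, 19448)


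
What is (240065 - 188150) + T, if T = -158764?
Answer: -106849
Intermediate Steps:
(240065 - 188150) + T = (240065 - 188150) - 158764 = 51915 - 158764 = -106849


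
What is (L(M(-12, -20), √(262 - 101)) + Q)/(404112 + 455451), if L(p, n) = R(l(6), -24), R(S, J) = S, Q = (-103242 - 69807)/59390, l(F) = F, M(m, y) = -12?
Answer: 61097/17016482190 ≈ 3.5905e-6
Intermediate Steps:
Q = -173049/59390 (Q = -173049*1/59390 = -173049/59390 ≈ -2.9138)
L(p, n) = 6
(L(M(-12, -20), √(262 - 101)) + Q)/(404112 + 455451) = (6 - 173049/59390)/(404112 + 455451) = (183291/59390)/859563 = (183291/59390)*(1/859563) = 61097/17016482190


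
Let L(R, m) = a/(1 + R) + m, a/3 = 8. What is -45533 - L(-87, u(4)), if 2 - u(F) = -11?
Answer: -1958466/43 ≈ -45546.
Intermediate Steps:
a = 24 (a = 3*8 = 24)
u(F) = 13 (u(F) = 2 - 1*(-11) = 2 + 11 = 13)
L(R, m) = m + 24/(1 + R) (L(R, m) = 24/(1 + R) + m = m + 24/(1 + R))
-45533 - L(-87, u(4)) = -45533 - (24 + 13 - 87*13)/(1 - 87) = -45533 - (24 + 13 - 1131)/(-86) = -45533 - (-1)*(-1094)/86 = -45533 - 1*547/43 = -45533 - 547/43 = -1958466/43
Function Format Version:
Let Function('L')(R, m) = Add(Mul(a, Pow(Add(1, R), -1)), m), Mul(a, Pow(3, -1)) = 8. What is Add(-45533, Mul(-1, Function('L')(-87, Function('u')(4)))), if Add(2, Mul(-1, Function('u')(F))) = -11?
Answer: Rational(-1958466, 43) ≈ -45546.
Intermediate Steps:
a = 24 (a = Mul(3, 8) = 24)
Function('u')(F) = 13 (Function('u')(F) = Add(2, Mul(-1, -11)) = Add(2, 11) = 13)
Function('L')(R, m) = Add(m, Mul(24, Pow(Add(1, R), -1))) (Function('L')(R, m) = Add(Mul(24, Pow(Add(1, R), -1)), m) = Add(m, Mul(24, Pow(Add(1, R), -1))))
Add(-45533, Mul(-1, Function('L')(-87, Function('u')(4)))) = Add(-45533, Mul(-1, Mul(Pow(Add(1, -87), -1), Add(24, 13, Mul(-87, 13))))) = Add(-45533, Mul(-1, Mul(Pow(-86, -1), Add(24, 13, -1131)))) = Add(-45533, Mul(-1, Mul(Rational(-1, 86), -1094))) = Add(-45533, Mul(-1, Rational(547, 43))) = Add(-45533, Rational(-547, 43)) = Rational(-1958466, 43)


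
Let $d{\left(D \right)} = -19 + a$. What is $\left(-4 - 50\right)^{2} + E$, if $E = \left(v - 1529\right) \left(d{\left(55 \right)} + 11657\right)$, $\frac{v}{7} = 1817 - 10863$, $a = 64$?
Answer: $-758883486$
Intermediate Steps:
$d{\left(D \right)} = 45$ ($d{\left(D \right)} = -19 + 64 = 45$)
$v = -63322$ ($v = 7 \left(1817 - 10863\right) = 7 \left(-9046\right) = -63322$)
$E = -758886402$ ($E = \left(-63322 - 1529\right) \left(45 + 11657\right) = \left(-64851\right) 11702 = -758886402$)
$\left(-4 - 50\right)^{2} + E = \left(-4 - 50\right)^{2} - 758886402 = \left(-54\right)^{2} - 758886402 = 2916 - 758886402 = -758883486$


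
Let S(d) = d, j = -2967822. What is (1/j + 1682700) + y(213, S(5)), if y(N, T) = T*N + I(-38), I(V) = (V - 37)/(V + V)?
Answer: 189890474066827/112777236 ≈ 1.6838e+6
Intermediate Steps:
I(V) = (-37 + V)/(2*V) (I(V) = (-37 + V)/((2*V)) = (-37 + V)*(1/(2*V)) = (-37 + V)/(2*V))
y(N, T) = 75/76 + N*T (y(N, T) = T*N + (½)*(-37 - 38)/(-38) = N*T + (½)*(-1/38)*(-75) = N*T + 75/76 = 75/76 + N*T)
(1/j + 1682700) + y(213, S(5)) = (1/(-2967822) + 1682700) + (75/76 + 213*5) = (-1/2967822 + 1682700) + (75/76 + 1065) = 4993954079399/2967822 + 81015/76 = 189890474066827/112777236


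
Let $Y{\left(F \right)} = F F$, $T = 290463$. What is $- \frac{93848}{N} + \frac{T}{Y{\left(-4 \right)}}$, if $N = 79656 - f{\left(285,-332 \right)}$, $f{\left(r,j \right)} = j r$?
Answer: $\frac{12654807055}{697104} \approx 18153.0$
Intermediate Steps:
$Y{\left(F \right)} = F^{2}$
$N = 174276$ ($N = 79656 - \left(-332\right) 285 = 79656 - -94620 = 79656 + 94620 = 174276$)
$- \frac{93848}{N} + \frac{T}{Y{\left(-4 \right)}} = - \frac{93848}{174276} + \frac{290463}{\left(-4\right)^{2}} = \left(-93848\right) \frac{1}{174276} + \frac{290463}{16} = - \frac{23462}{43569} + 290463 \cdot \frac{1}{16} = - \frac{23462}{43569} + \frac{290463}{16} = \frac{12654807055}{697104}$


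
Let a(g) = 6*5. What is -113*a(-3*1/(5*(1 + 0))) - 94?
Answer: -3484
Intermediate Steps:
a(g) = 30
-113*a(-3*1/(5*(1 + 0))) - 94 = -113*30 - 94 = -3390 - 94 = -3484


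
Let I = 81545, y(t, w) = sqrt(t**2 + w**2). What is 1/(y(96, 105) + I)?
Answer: 81545/6649566784 - 3*sqrt(2249)/6649566784 ≈ 1.2242e-5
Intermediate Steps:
1/(y(96, 105) + I) = 1/(sqrt(96**2 + 105**2) + 81545) = 1/(sqrt(9216 + 11025) + 81545) = 1/(sqrt(20241) + 81545) = 1/(3*sqrt(2249) + 81545) = 1/(81545 + 3*sqrt(2249))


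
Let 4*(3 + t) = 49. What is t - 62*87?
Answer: -21539/4 ≈ -5384.8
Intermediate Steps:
t = 37/4 (t = -3 + (¼)*49 = -3 + 49/4 = 37/4 ≈ 9.2500)
t - 62*87 = 37/4 - 62*87 = 37/4 - 5394 = -21539/4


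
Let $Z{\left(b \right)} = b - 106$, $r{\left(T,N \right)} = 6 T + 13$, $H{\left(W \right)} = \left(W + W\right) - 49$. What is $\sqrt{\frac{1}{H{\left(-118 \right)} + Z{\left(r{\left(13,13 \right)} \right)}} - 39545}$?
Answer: $\frac{i \sqrt{35590503}}{30} \approx 198.86 i$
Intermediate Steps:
$H{\left(W \right)} = -49 + 2 W$ ($H{\left(W \right)} = 2 W - 49 = -49 + 2 W$)
$r{\left(T,N \right)} = 13 + 6 T$
$Z{\left(b \right)} = -106 + b$ ($Z{\left(b \right)} = b - 106 = -106 + b$)
$\sqrt{\frac{1}{H{\left(-118 \right)} + Z{\left(r{\left(13,13 \right)} \right)}} - 39545} = \sqrt{\frac{1}{\left(-49 + 2 \left(-118\right)\right) + \left(-106 + \left(13 + 6 \cdot 13\right)\right)} - 39545} = \sqrt{\frac{1}{\left(-49 - 236\right) + \left(-106 + \left(13 + 78\right)\right)} - 39545} = \sqrt{\frac{1}{-285 + \left(-106 + 91\right)} - 39545} = \sqrt{\frac{1}{-285 - 15} - 39545} = \sqrt{\frac{1}{-300} - 39545} = \sqrt{- \frac{1}{300} - 39545} = \sqrt{- \frac{11863501}{300}} = \frac{i \sqrt{35590503}}{30}$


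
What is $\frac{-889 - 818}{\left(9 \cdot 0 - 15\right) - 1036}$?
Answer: $\frac{1707}{1051} \approx 1.6242$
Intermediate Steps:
$\frac{-889 - 818}{\left(9 \cdot 0 - 15\right) - 1036} = - \frac{1707}{\left(0 - 15\right) - 1036} = - \frac{1707}{-15 - 1036} = - \frac{1707}{-1051} = \left(-1707\right) \left(- \frac{1}{1051}\right) = \frac{1707}{1051}$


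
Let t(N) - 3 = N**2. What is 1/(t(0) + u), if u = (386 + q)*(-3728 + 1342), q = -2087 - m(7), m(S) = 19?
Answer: 1/4103923 ≈ 2.4367e-7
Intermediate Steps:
t(N) = 3 + N**2
q = -2106 (q = -2087 - 1*19 = -2087 - 19 = -2106)
u = 4103920 (u = (386 - 2106)*(-3728 + 1342) = -1720*(-2386) = 4103920)
1/(t(0) + u) = 1/((3 + 0**2) + 4103920) = 1/((3 + 0) + 4103920) = 1/(3 + 4103920) = 1/4103923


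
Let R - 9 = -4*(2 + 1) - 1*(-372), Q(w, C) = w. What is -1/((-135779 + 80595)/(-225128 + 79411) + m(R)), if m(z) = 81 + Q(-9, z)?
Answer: -145717/10546808 ≈ -0.013816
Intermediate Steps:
R = 369 (R = 9 + (-4*(2 + 1) - 1*(-372)) = 9 + (-4*3 + 372) = 9 + (-12 + 372) = 9 + 360 = 369)
m(z) = 72 (m(z) = 81 - 9 = 72)
-1/((-135779 + 80595)/(-225128 + 79411) + m(R)) = -1/((-135779 + 80595)/(-225128 + 79411) + 72) = -1/(-55184/(-145717) + 72) = -1/(-55184*(-1/145717) + 72) = -1/(55184/145717 + 72) = -1/10546808/145717 = -1*145717/10546808 = -145717/10546808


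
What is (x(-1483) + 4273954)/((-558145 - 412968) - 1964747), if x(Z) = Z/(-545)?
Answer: -776435471/533347900 ≈ -1.4558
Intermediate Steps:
x(Z) = -Z/545 (x(Z) = Z*(-1/545) = -Z/545)
(x(-1483) + 4273954)/((-558145 - 412968) - 1964747) = (-1/545*(-1483) + 4273954)/((-558145 - 412968) - 1964747) = (1483/545 + 4273954)/(-971113 - 1964747) = (2329306413/545)/(-2935860) = (2329306413/545)*(-1/2935860) = -776435471/533347900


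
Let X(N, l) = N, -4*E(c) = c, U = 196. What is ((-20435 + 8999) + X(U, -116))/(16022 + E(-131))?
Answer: -44960/64219 ≈ -0.70010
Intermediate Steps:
E(c) = -c/4
((-20435 + 8999) + X(U, -116))/(16022 + E(-131)) = ((-20435 + 8999) + 196)/(16022 - ¼*(-131)) = (-11436 + 196)/(16022 + 131/4) = -11240/64219/4 = -11240*4/64219 = -44960/64219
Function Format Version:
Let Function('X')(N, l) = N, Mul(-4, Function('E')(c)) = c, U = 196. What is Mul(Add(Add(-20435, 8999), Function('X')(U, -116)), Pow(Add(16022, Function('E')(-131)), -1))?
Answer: Rational(-44960, 64219) ≈ -0.70010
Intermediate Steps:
Function('E')(c) = Mul(Rational(-1, 4), c)
Mul(Add(Add(-20435, 8999), Function('X')(U, -116)), Pow(Add(16022, Function('E')(-131)), -1)) = Mul(Add(Add(-20435, 8999), 196), Pow(Add(16022, Mul(Rational(-1, 4), -131)), -1)) = Mul(Add(-11436, 196), Pow(Add(16022, Rational(131, 4)), -1)) = Mul(-11240, Pow(Rational(64219, 4), -1)) = Mul(-11240, Rational(4, 64219)) = Rational(-44960, 64219)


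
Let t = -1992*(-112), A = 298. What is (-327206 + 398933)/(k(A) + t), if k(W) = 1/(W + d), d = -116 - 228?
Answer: 3299442/10262783 ≈ 0.32150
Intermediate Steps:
d = -344
k(W) = 1/(-344 + W) (k(W) = 1/(W - 344) = 1/(-344 + W))
t = 223104
(-327206 + 398933)/(k(A) + t) = (-327206 + 398933)/(1/(-344 + 298) + 223104) = 71727/(1/(-46) + 223104) = 71727/(-1/46 + 223104) = 71727/(10262783/46) = 71727*(46/10262783) = 3299442/10262783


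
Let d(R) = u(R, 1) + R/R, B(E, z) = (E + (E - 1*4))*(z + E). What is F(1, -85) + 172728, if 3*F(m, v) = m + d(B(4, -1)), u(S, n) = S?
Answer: 518198/3 ≈ 1.7273e+5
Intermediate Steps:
B(E, z) = (-4 + 2*E)*(E + z) (B(E, z) = (E + (E - 4))*(E + z) = (E + (-4 + E))*(E + z) = (-4 + 2*E)*(E + z))
d(R) = 1 + R (d(R) = R + R/R = R + 1 = 1 + R)
F(m, v) = 13/3 + m/3 (F(m, v) = (m + (1 + (-4*4 - 4*(-1) + 2*4² + 2*4*(-1))))/3 = (m + (1 + (-16 + 4 + 2*16 - 8)))/3 = (m + (1 + (-16 + 4 + 32 - 8)))/3 = (m + (1 + 12))/3 = (m + 13)/3 = (13 + m)/3 = 13/3 + m/3)
F(1, -85) + 172728 = (13/3 + (⅓)*1) + 172728 = (13/3 + ⅓) + 172728 = 14/3 + 172728 = 518198/3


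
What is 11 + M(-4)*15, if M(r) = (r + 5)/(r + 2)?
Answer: 7/2 ≈ 3.5000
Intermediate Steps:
M(r) = (5 + r)/(2 + r)
11 + M(-4)*15 = 11 + ((5 - 4)/(2 - 4))*15 = 11 + (1/(-2))*15 = 11 - ½*1*15 = 11 - ½*15 = 11 - 15/2 = 7/2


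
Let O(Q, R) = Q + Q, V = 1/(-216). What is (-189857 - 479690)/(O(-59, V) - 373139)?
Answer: 669547/373257 ≈ 1.7938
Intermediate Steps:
V = -1/216 ≈ -0.0046296
O(Q, R) = 2*Q
(-189857 - 479690)/(O(-59, V) - 373139) = (-189857 - 479690)/(2*(-59) - 373139) = -669547/(-118 - 373139) = -669547/(-373257) = -669547*(-1/373257) = 669547/373257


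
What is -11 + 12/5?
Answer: -43/5 ≈ -8.6000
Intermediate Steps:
-11 + 12/5 = -43/5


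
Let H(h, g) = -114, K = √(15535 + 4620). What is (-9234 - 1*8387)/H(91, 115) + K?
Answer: 17621/114 + √20155 ≈ 296.54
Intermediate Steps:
K = √20155 ≈ 141.97
(-9234 - 1*8387)/H(91, 115) + K = (-9234 - 1*8387)/(-114) + √20155 = (-9234 - 8387)*(-1/114) + √20155 = -17621*(-1/114) + √20155 = 17621/114 + √20155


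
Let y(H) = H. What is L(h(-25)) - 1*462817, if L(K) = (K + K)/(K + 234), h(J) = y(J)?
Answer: -96728803/209 ≈ -4.6282e+5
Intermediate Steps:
h(J) = J
L(K) = 2*K/(234 + K) (L(K) = (2*K)/(234 + K) = 2*K/(234 + K))
L(h(-25)) - 1*462817 = 2*(-25)/(234 - 25) - 1*462817 = 2*(-25)/209 - 462817 = 2*(-25)*(1/209) - 462817 = -50/209 - 462817 = -96728803/209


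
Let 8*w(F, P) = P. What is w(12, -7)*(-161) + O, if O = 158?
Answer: 2391/8 ≈ 298.88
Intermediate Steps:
w(F, P) = P/8
w(12, -7)*(-161) + O = ((⅛)*(-7))*(-161) + 158 = -7/8*(-161) + 158 = 1127/8 + 158 = 2391/8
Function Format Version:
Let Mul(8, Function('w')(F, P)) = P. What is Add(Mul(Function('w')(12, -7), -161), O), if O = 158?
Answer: Rational(2391, 8) ≈ 298.88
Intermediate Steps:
Function('w')(F, P) = Mul(Rational(1, 8), P)
Add(Mul(Function('w')(12, -7), -161), O) = Add(Mul(Mul(Rational(1, 8), -7), -161), 158) = Add(Mul(Rational(-7, 8), -161), 158) = Add(Rational(1127, 8), 158) = Rational(2391, 8)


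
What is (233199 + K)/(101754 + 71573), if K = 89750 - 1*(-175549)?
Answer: 6474/2251 ≈ 2.8761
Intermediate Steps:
K = 265299 (K = 89750 + 175549 = 265299)
(233199 + K)/(101754 + 71573) = (233199 + 265299)/(101754 + 71573) = 498498/173327 = 498498*(1/173327) = 6474/2251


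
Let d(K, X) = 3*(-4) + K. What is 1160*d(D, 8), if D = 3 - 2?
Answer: -12760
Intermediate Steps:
D = 1
d(K, X) = -12 + K
1160*d(D, 8) = 1160*(-12 + 1) = 1160*(-11) = -12760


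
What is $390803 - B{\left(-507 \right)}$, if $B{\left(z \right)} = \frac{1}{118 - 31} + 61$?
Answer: $\frac{33994553}{87} \approx 3.9074 \cdot 10^{5}$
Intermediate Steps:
$B{\left(z \right)} = \frac{5308}{87}$ ($B{\left(z \right)} = \frac{1}{87} + 61 = \frac{5308}{87}$)
$390803 - B{\left(-507 \right)} = 390803 - \frac{5308}{87} = \frac{33994553}{87}$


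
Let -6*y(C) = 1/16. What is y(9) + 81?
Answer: 7775/96 ≈ 80.990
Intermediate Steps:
y(C) = -1/96 (y(C) = -⅙/16 = -⅙*1/16 = -1/96)
y(9) + 81 = -1/96 + 81 = 7775/96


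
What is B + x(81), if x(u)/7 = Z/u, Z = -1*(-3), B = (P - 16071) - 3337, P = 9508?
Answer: -267293/27 ≈ -9899.7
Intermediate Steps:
B = -9900 (B = (9508 - 16071) - 3337 = -6563 - 3337 = -9900)
Z = 3
x(u) = 21/u (x(u) = 7*(3/u) = 21/u)
B + x(81) = -9900 + 21/81 = -9900 + 21*(1/81) = -9900 + 7/27 = -267293/27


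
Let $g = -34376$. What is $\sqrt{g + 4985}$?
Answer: $i \sqrt{29391} \approx 171.44 i$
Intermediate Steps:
$\sqrt{g + 4985} = \sqrt{-34376 + 4985} = \sqrt{-29391} = i \sqrt{29391}$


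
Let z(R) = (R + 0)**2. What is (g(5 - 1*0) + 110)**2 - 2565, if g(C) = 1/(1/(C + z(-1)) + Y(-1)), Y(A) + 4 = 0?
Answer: 5013691/529 ≈ 9477.7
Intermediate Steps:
z(R) = R**2
Y(A) = -4 (Y(A) = -4 + 0 = -4)
g(C) = 1/(-4 + 1/(1 + C)) (g(C) = 1/(1/(C + (-1)**2) - 4) = 1/(1/(C + 1) - 4) = 1/(1/(1 + C) - 4) = 1/(-4 + 1/(1 + C)))
(g(5 - 1*0) + 110)**2 - 2565 = ((1 + (5 - 1*0))/(-3 - 4*(5 - 1*0)) + 110)**2 - 2565 = ((1 + (5 + 0))/(-3 - 4*(5 + 0)) + 110)**2 - 2565 = ((1 + 5)/(-3 - 4*5) + 110)**2 - 2565 = (6/(-3 - 20) + 110)**2 - 2565 = (6/(-23) + 110)**2 - 2565 = (-1/23*6 + 110)**2 - 2565 = (-6/23 + 110)**2 - 2565 = (2524/23)**2 - 2565 = 6370576/529 - 2565 = 5013691/529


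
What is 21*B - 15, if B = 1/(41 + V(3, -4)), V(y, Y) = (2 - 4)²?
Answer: -218/15 ≈ -14.533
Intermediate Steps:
V(y, Y) = 4 (V(y, Y) = (-2)² = 4)
B = 1/45 (B = 1/(41 + 4) = 1/45 ≈ 0.022222)
21*B - 15 = 21*(1/45) - 15 = 7/15 - 15 = -218/15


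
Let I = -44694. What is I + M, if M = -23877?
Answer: -68571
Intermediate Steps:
I + M = -44694 - 23877 = -68571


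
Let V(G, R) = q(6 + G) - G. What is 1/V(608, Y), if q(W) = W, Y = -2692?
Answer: ⅙ ≈ 0.16667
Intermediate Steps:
V(G, R) = 6 (V(G, R) = (6 + G) - G = 6)
1/V(608, Y) = 1/6 = ⅙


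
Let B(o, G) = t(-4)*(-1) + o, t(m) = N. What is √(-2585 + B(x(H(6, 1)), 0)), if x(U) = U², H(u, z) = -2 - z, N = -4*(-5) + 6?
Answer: I*√2602 ≈ 51.01*I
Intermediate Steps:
N = 26 (N = 20 + 6 = 26)
t(m) = 26
B(o, G) = -26 + o (B(o, G) = 26*(-1) + o = -26 + o)
√(-2585 + B(x(H(6, 1)), 0)) = √(-2585 + (-26 + (-2 - 1*1)²)) = √(-2585 + (-26 + (-2 - 1)²)) = √(-2585 + (-26 + (-3)²)) = √(-2585 + (-26 + 9)) = √(-2585 - 17) = √(-2602) = I*√2602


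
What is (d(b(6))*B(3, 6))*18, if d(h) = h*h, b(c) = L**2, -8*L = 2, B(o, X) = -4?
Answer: -9/32 ≈ -0.28125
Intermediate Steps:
L = -1/4 (L = -1/8*2 = -1/4 ≈ -0.25000)
b(c) = 1/16 (b(c) = (-1/4)**2 = 1/16)
d(h) = h**2
(d(b(6))*B(3, 6))*18 = ((1/16)**2*(-4))*18 = ((1/256)*(-4))*18 = -1/64*18 = -9/32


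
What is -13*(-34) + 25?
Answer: 467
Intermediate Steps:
-13*(-34) + 25 = 442 + 25 = 467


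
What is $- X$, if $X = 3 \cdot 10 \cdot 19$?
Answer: $-570$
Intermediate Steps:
$X = 570$ ($X = 30 \cdot 19 = 570$)
$- X = \left(-1\right) 570 = -570$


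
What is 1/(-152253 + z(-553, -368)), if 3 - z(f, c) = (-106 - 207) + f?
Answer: -1/151384 ≈ -6.6057e-6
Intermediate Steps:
z(f, c) = 316 - f (z(f, c) = 3 - ((-106 - 207) + f) = 3 - (-313 + f) = 3 + (313 - f) = 316 - f)
1/(-152253 + z(-553, -368)) = 1/(-152253 + (316 - 1*(-553))) = 1/(-152253 + (316 + 553)) = 1/(-152253 + 869) = 1/(-151384) = -1/151384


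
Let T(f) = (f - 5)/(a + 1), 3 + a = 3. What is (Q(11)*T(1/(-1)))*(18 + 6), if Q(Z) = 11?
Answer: -1584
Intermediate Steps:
a = 0 (a = -3 + 3 = 0)
T(f) = -5 + f (T(f) = (f - 5)/(0 + 1) = (-5 + f)/1 = (-5 + f)*1 = -5 + f)
(Q(11)*T(1/(-1)))*(18 + 6) = (11*(-5 + 1/(-1)))*(18 + 6) = (11*(-5 - 1))*24 = (11*(-6))*24 = -66*24 = -1584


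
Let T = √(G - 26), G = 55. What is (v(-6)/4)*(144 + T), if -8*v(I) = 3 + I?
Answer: 27/2 + 3*√29/32 ≈ 14.005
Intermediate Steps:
v(I) = -3/8 - I/8 (v(I) = -(3 + I)/8 = -3/8 - I/8)
T = √29 (T = √(55 - 26) = √29 ≈ 5.3852)
(v(-6)/4)*(144 + T) = ((-3/8 - ⅛*(-6))/4)*(144 + √29) = ((-3/8 + ¾)*(¼))*(144 + √29) = ((3/8)*(¼))*(144 + √29) = 3*(144 + √29)/32 = 27/2 + 3*√29/32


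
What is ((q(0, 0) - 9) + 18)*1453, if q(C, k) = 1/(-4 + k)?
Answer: 50855/4 ≈ 12714.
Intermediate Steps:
((q(0, 0) - 9) + 18)*1453 = ((1/(-4 + 0) - 9) + 18)*1453 = ((1/(-4) - 9) + 18)*1453 = ((-¼ - 9) + 18)*1453 = (-37/4 + 18)*1453 = (35/4)*1453 = 50855/4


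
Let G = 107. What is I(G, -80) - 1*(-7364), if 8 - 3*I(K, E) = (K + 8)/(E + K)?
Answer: 596585/81 ≈ 7365.3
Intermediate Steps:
I(K, E) = 8/3 - (8 + K)/(3*(E + K)) (I(K, E) = 8/3 - (K + 8)/(3*(E + K)) = 8/3 - (8 + K)/(3*(E + K)))
I(G, -80) - 1*(-7364) = (-8 + 7*107 + 8*(-80))/(3*(-80 + 107)) - 1*(-7364) = (⅓)*(-8 + 749 - 640)/27 + 7364 = (⅓)*(1/27)*101 + 7364 = 101/81 + 7364 = 596585/81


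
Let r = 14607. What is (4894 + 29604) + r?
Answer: 49105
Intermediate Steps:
(4894 + 29604) + r = (4894 + 29604) + 14607 = 34498 + 14607 = 49105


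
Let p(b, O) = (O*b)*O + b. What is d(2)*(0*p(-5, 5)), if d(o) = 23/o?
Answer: 0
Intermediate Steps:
p(b, O) = b + b*O² (p(b, O) = b*O² + b = b + b*O²)
d(2)*(0*p(-5, 5)) = (23/2)*(0*(-5*(1 + 5²))) = (23*(½))*(0*(-5*(1 + 25))) = 23*(0*(-5*26))/2 = 23*(0*(-130))/2 = (23/2)*0 = 0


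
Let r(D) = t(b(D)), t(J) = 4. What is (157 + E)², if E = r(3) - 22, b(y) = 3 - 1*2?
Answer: 19321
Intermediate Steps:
b(y) = 1 (b(y) = 3 - 2 = 1)
r(D) = 4
E = -18 (E = 4 - 22 = -18)
(157 + E)² = (157 - 18)² = 139² = 19321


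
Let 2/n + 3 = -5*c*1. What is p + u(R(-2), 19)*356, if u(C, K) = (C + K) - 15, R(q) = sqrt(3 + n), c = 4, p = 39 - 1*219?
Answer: 1244 + 356*sqrt(1541)/23 ≈ 1851.6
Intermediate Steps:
p = -180 (p = 39 - 219 = -180)
n = -2/23 (n = 2/(-3 - 5*4*1) = 2/(-3 - 20*1) = 2/(-3 - 20) = 2/(-23) = 2*(-1/23) = -2/23 ≈ -0.086957)
R(q) = sqrt(1541)/23 (R(q) = sqrt(3 - 2/23) = sqrt(67/23) = sqrt(1541)/23)
u(C, K) = -15 + C + K
p + u(R(-2), 19)*356 = -180 + (-15 + sqrt(1541)/23 + 19)*356 = -180 + (4 + sqrt(1541)/23)*356 = -180 + (1424 + 356*sqrt(1541)/23) = 1244 + 356*sqrt(1541)/23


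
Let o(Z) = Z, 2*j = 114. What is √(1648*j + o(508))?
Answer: 2*√23611 ≈ 307.32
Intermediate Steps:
j = 57 (j = (½)*114 = 57)
√(1648*j + o(508)) = √(1648*57 + 508) = √(93936 + 508) = √94444 = 2*√23611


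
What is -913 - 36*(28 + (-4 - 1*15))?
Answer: -1237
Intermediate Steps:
-913 - 36*(28 + (-4 - 1*15)) = -913 - 36*(28 + (-4 - 15)) = -913 - 36*(28 - 19) = -913 - 36*9 = -913 - 1*324 = -913 - 324 = -1237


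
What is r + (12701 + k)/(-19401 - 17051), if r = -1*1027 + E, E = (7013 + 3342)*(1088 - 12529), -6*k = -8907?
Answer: -8637125146499/72904 ≈ -1.1847e+8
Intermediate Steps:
k = 2969/2 (k = -⅙*(-8907) = 2969/2 ≈ 1484.5)
E = -118471555 (E = 10355*(-11441) = -118471555)
r = -118472582 (r = -1*1027 - 118471555 = -1027 - 118471555 = -118472582)
r + (12701 + k)/(-19401 - 17051) = -118472582 + (12701 + 2969/2)/(-19401 - 17051) = -118472582 + (28371/2)/(-36452) = -118472582 + (28371/2)*(-1/36452) = -118472582 - 28371/72904 = -8637125146499/72904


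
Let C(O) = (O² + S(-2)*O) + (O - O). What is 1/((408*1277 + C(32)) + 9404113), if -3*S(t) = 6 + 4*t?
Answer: 3/29778523 ≈ 1.0074e-7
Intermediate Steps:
S(t) = -2 - 4*t/3 (S(t) = -(6 + 4*t)/3 = -2 - 4*t/3)
C(O) = O² + 2*O/3 (C(O) = (O² + (-2 - 4/3*(-2))*O) + (O - O) = (O² + (-2 + 8/3)*O) + 0 = (O² + 2*O/3) + 0 = O² + 2*O/3)
1/((408*1277 + C(32)) + 9404113) = 1/((408*1277 + (⅓)*32*(2 + 3*32)) + 9404113) = 1/((521016 + (⅓)*32*(2 + 96)) + 9404113) = 1/((521016 + (⅓)*32*98) + 9404113) = 1/((521016 + 3136/3) + 9404113) = 1/(1566184/3 + 9404113) = 1/(29778523/3) = 3/29778523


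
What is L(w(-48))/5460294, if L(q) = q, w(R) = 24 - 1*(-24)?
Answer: 8/910049 ≈ 8.7907e-6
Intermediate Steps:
w(R) = 48 (w(R) = 24 + 24 = 48)
L(w(-48))/5460294 = 48/5460294 = 48*(1/5460294) = 8/910049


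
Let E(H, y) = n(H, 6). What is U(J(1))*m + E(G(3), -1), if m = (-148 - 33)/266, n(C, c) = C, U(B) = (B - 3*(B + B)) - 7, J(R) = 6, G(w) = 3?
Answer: 7495/266 ≈ 28.177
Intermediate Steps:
U(B) = -7 - 5*B (U(B) = (B - 6*B) - 7 = -5*B - 7 = -7 - 5*B)
E(H, y) = H
m = -181/266 (m = -181*1/266 = -181/266 ≈ -0.68045)
U(J(1))*m + E(G(3), -1) = (-7 - 5*6)*(-181/266) + 3 = (-7 - 30)*(-181/266) + 3 = -37*(-181/266) + 3 = 6697/266 + 3 = 7495/266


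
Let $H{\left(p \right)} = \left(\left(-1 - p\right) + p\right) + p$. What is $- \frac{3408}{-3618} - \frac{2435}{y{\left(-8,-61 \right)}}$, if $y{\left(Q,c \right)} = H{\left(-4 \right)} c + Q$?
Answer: $- \frac{144401}{19899} \approx -7.2567$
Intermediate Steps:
$H{\left(p \right)} = -1 + p$
$y{\left(Q,c \right)} = Q - 5 c$ ($y{\left(Q,c \right)} = \left(-1 - 4\right) c + Q = - 5 c + Q = Q - 5 c$)
$- \frac{3408}{-3618} - \frac{2435}{y{\left(-8,-61 \right)}} = - \frac{3408}{-3618} - \frac{2435}{-8 - -305} = \left(-3408\right) \left(- \frac{1}{3618}\right) - \frac{2435}{-8 + 305} = \frac{568}{603} - \frac{2435}{297} = - \frac{144401}{19899}$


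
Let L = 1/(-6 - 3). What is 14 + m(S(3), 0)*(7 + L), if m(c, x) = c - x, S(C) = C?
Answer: 104/3 ≈ 34.667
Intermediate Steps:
L = -⅑ (L = 1/(-9) = -⅑ ≈ -0.11111)
14 + m(S(3), 0)*(7 + L) = 14 + (3 - 1*0)*(7 - ⅑) = 14 + (3 + 0)*(62/9) = 14 + 3*(62/9) = 14 + 62/3 = 104/3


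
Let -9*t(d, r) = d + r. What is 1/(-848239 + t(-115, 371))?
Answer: -9/7634407 ≈ -1.1789e-6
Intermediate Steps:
t(d, r) = -d/9 - r/9 (t(d, r) = -(d + r)/9 = -d/9 - r/9)
1/(-848239 + t(-115, 371)) = 1/(-848239 + (-⅑*(-115) - ⅑*371)) = 1/(-848239 + (115/9 - 371/9)) = 1/(-848239 - 256/9) = 1/(-7634407/9) = -9/7634407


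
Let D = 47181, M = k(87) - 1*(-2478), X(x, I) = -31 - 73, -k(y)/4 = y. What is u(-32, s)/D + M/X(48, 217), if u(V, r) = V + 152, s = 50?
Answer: -16747175/817804 ≈ -20.478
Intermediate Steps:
k(y) = -4*y
u(V, r) = 152 + V
X(x, I) = -104
M = 2130 (M = -4*87 - 1*(-2478) = -348 + 2478 = 2130)
u(-32, s)/D + M/X(48, 217) = (152 - 32)/47181 + 2130/(-104) = 120*(1/47181) + 2130*(-1/104) = 40/15727 - 1065/52 = -16747175/817804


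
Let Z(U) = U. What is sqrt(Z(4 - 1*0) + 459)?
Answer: sqrt(463) ≈ 21.517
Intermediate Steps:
sqrt(Z(4 - 1*0) + 459) = sqrt((4 - 1*0) + 459) = sqrt((4 + 0) + 459) = sqrt(4 + 459) = sqrt(463)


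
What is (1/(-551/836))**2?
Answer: 1936/841 ≈ 2.3020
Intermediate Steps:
(1/(-551/836))**2 = (1/(-551*1/836))**2 = (1/(-29/44))**2 = (-44/29)**2 = 1936/841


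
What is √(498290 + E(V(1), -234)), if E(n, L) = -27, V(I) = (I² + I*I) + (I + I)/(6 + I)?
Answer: √498263 ≈ 705.88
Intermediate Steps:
V(I) = 2*I² + 2*I/(6 + I) (V(I) = (I² + I²) + (2*I)/(6 + I) = 2*I² + 2*I/(6 + I))
√(498290 + E(V(1), -234)) = √(498290 - 27) = √498263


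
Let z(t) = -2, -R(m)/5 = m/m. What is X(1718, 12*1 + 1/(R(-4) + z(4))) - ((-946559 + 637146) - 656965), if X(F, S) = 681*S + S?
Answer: 6821252/7 ≈ 9.7447e+5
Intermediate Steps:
R(m) = -5 (R(m) = -5*m/m = -5*1 = -5)
X(F, S) = 682*S
X(1718, 12*1 + 1/(R(-4) + z(4))) - ((-946559 + 637146) - 656965) = 682*(12*1 + 1/(-5 - 2)) - ((-946559 + 637146) - 656965) = 682*(12 + 1/(-7)) - (-309413 - 656965) = 682*(12 - 1/7) - 1*(-966378) = 682*(83/7) + 966378 = 56606/7 + 966378 = 6821252/7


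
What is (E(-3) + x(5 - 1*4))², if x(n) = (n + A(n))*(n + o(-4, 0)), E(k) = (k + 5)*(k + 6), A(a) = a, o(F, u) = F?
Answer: 0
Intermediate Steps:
E(k) = (5 + k)*(6 + k)
x(n) = 2*n*(-4 + n) (x(n) = (n + n)*(n - 4) = (2*n)*(-4 + n) = 2*n*(-4 + n))
(E(-3) + x(5 - 1*4))² = ((30 + (-3)² + 11*(-3)) + 2*(5 - 1*4)*(-4 + (5 - 1*4)))² = ((30 + 9 - 33) + 2*(5 - 4)*(-4 + (5 - 4)))² = (6 + 2*1*(-4 + 1))² = (6 + 2*1*(-3))² = (6 - 6)² = 0² = 0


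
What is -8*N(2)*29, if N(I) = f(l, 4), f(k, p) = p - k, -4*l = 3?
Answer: -1102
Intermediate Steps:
l = -¾ (l = -¼*3 = -¾ ≈ -0.75000)
N(I) = 19/4 (N(I) = 4 - 1*(-¾) = 4 + ¾ = 19/4)
-8*N(2)*29 = -8*19/4*29 = -38*29 = -1102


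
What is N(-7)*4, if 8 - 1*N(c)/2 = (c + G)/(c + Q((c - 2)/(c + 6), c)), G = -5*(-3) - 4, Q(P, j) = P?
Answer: 48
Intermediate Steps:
G = 11 (G = 15 - 4 = 11)
N(c) = 16 - 2*(11 + c)/(c + (-2 + c)/(6 + c)) (N(c) = 16 - 2*(c + 11)/(c + (c - 2)/(c + 6)) = 16 - 2*(11 + c)/(c + (-2 + c)/(6 + c)))
N(-7)*4 = (2*(-82 + 7*(-7)² + 39*(-7))/(-2 + (-7)² + 7*(-7)))*4 = (2*(-82 + 7*49 - 273)/(-2 + 49 - 49))*4 = (2*(-82 + 343 - 273)/(-2))*4 = (2*(-½)*(-12))*4 = 12*4 = 48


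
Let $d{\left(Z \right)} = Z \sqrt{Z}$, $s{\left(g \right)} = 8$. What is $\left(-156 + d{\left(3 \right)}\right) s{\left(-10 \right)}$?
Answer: $-1248 + 24 \sqrt{3} \approx -1206.4$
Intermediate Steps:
$d{\left(Z \right)} = Z^{\frac{3}{2}}$
$\left(-156 + d{\left(3 \right)}\right) s{\left(-10 \right)} = \left(-156 + 3^{\frac{3}{2}}\right) 8 = \left(-156 + 3 \sqrt{3}\right) 8 = -1248 + 24 \sqrt{3}$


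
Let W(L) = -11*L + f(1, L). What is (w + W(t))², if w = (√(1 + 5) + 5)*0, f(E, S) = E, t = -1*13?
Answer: 20736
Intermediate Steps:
t = -13
W(L) = 1 - 11*L (W(L) = -11*L + 1 = 1 - 11*L)
w = 0 (w = (√6 + 5)*0 = (5 + √6)*0 = 0)
(w + W(t))² = (0 + (1 - 11*(-13)))² = (0 + (1 + 143))² = (0 + 144)² = 144² = 20736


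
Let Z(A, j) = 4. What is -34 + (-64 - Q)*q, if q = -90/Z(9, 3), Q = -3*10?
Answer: 731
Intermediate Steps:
Q = -30
q = -45/2 (q = -90/4 = -90*1/4 = -45/2 ≈ -22.500)
-34 + (-64 - Q)*q = -34 + (-64 - 1*(-30))*(-45/2) = -34 + (-64 + 30)*(-45/2) = -34 - 34*(-45/2) = -34 + 765 = 731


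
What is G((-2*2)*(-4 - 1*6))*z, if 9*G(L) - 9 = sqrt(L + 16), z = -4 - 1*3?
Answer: -7 - 14*sqrt(14)/9 ≈ -12.820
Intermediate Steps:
z = -7 (z = -4 - 3 = -7)
G(L) = 1 + sqrt(16 + L)/9 (G(L) = 1 + sqrt(L + 16)/9 = 1 + sqrt(16 + L)/9)
G((-2*2)*(-4 - 1*6))*z = (1 + sqrt(16 + (-2*2)*(-4 - 1*6))/9)*(-7) = (1 + sqrt(16 - 4*(-4 - 6))/9)*(-7) = (1 + sqrt(16 - 4*(-10))/9)*(-7) = (1 + sqrt(16 + 40)/9)*(-7) = (1 + sqrt(56)/9)*(-7) = (1 + (2*sqrt(14))/9)*(-7) = (1 + 2*sqrt(14)/9)*(-7) = -7 - 14*sqrt(14)/9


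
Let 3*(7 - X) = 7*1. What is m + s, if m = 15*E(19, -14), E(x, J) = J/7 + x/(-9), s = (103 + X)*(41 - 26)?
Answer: 4660/3 ≈ 1553.3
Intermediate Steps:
X = 14/3 (X = 7 - 7/3 = 14/3 ≈ 4.6667)
s = 1615 (s = (103 + 14/3)*(41 - 26) = (323/3)*15 = 1615)
E(x, J) = -x/9 + J/7 (E(x, J) = J*(1/7) + x*(-1/9) = J/7 - x/9 = -x/9 + J/7)
m = -185/3 (m = 15*(-1/9*19 + (1/7)*(-14)) = 15*(-19/9 - 2) = 15*(-37/9) = -185/3 ≈ -61.667)
m + s = -185/3 + 1615 = 4660/3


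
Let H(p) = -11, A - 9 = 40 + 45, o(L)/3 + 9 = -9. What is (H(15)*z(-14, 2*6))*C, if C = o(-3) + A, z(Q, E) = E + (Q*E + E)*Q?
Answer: -966240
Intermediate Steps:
o(L) = -54 (o(L) = -27 + 3*(-9) = -27 - 27 = -54)
A = 94 (A = 9 + (40 + 45) = 9 + 85 = 94)
z(Q, E) = E + Q*(E + E*Q) (z(Q, E) = E + (E*Q + E)*Q = E + (E + E*Q)*Q = E + Q*(E + E*Q))
C = 40 (C = -54 + 94 = 40)
(H(15)*z(-14, 2*6))*C = -11*2*6*(1 - 14 + (-14)**2)*40 = -132*(1 - 14 + 196)*40 = -132*183*40 = -11*2196*40 = -24156*40 = -966240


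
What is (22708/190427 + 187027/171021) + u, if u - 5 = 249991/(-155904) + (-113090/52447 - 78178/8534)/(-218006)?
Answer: 27185781731932219781621534669/5897903674759687400859653376 ≈ 4.6094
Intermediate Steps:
u = 1845355706468193977/543301573659926784 (u = 5 + (249991/(-155904) + (-113090/52447 - 78178/8534)/(-218006)) = 5 + (249991*(-1/155904) + (-113090*1/52447 - 78178*1/8534)*(-1/218006)) = 5 + (-35713/22272 + (-113090/52447 - 39089/4267)*(-1/218006)) = 5 + (-35713/22272 - 2532655813/223791349*(-1/218006)) = 5 + (-35713/22272 + 2532655813/48787856830094) = 5 - 871152161831439943/543301573659926784 = 1845355706468193977/543301573659926784 ≈ 3.3966)
(22708/190427 + 187027/171021) + u = (22708/190427 + 187027/171021) + 1845355706468193977/543301573659926784 = 39498535397/32567015967 + 1845355706468193977/543301573659926784 = 27185781731932219781621534669/5897903674759687400859653376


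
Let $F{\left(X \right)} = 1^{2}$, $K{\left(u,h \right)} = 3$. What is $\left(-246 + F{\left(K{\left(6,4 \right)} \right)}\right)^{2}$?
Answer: $60025$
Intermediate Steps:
$F{\left(X \right)} = 1$
$\left(-246 + F{\left(K{\left(6,4 \right)} \right)}\right)^{2} = \left(-246 + 1\right)^{2} = \left(-245\right)^{2} = 60025$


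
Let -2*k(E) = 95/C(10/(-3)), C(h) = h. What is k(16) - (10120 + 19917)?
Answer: -120091/4 ≈ -30023.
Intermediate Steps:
k(E) = 57/4 (k(E) = -95/(2*(10/(-3))) = -95/(2*(10*(-⅓))) = -95/(2*(-10/3)) = -95*(-3)/(2*10) = -½*(-57/2) = 57/4)
k(16) - (10120 + 19917) = 57/4 - (10120 + 19917) = 57/4 - 1*30037 = 57/4 - 30037 = -120091/4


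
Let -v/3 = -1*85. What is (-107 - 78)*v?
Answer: -47175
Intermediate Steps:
v = 255 (v = -(-3)*85 = -3*(-85) = 255)
(-107 - 78)*v = (-107 - 78)*255 = -185*255 = -47175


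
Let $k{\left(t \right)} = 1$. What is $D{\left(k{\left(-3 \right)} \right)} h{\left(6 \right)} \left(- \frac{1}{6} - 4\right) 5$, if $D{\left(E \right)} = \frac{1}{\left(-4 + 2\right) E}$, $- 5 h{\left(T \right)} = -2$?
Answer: $\frac{25}{6} \approx 4.1667$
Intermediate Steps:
$h{\left(T \right)} = \frac{2}{5}$ ($h{\left(T \right)} = \left(- \frac{1}{5}\right) \left(-2\right) = \frac{2}{5}$)
$D{\left(E \right)} = - \frac{1}{2 E}$ ($D{\left(E \right)} = \frac{1}{\left(-2\right) E} = - \frac{1}{2 E}$)
$D{\left(k{\left(-3 \right)} \right)} h{\left(6 \right)} \left(- \frac{1}{6} - 4\right) 5 = - \frac{1}{2 \cdot 1} \cdot \frac{2}{5} \left(- \frac{1}{6} - 4\right) 5 = \left(- \frac{1}{2}\right) 1 \cdot \frac{2}{5} \left(\left(-1\right) \frac{1}{6} - 4\right) 5 = \left(- \frac{1}{2}\right) \frac{2}{5} \left(- \frac{1}{6} - 4\right) 5 = - \frac{\left(- \frac{25}{6}\right) 5}{5} = \left(- \frac{1}{5}\right) \left(- \frac{125}{6}\right) = \frac{25}{6}$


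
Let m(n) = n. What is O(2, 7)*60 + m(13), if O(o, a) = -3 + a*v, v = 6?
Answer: 2353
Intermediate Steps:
O(o, a) = -3 + 6*a (O(o, a) = -3 + a*6 = -3 + 6*a)
O(2, 7)*60 + m(13) = (-3 + 6*7)*60 + 13 = (-3 + 42)*60 + 13 = 39*60 + 13 = 2340 + 13 = 2353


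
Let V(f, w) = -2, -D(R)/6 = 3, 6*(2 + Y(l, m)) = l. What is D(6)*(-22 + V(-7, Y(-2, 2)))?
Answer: 432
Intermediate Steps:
Y(l, m) = -2 + l/6
D(R) = -18 (D(R) = -6*3 = -18)
D(6)*(-22 + V(-7, Y(-2, 2))) = -18*(-22 - 2) = -18*(-24) = 432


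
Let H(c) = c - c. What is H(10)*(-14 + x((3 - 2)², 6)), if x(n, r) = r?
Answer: 0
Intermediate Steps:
H(c) = 0
H(10)*(-14 + x((3 - 2)², 6)) = 0*(-14 + 6) = 0*(-8) = 0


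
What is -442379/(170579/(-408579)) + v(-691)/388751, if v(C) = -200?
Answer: 70265487332842391/66312756829 ≈ 1.0596e+6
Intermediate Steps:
-442379/(170579/(-408579)) + v(-691)/388751 = -442379/(170579/(-408579)) - 200/388751 = -442379/(170579*(-1/408579)) - 200*1/388751 = -442379/(-170579/408579) - 200/388751 = -442379*(-408579/170579) - 200/388751 = 180746769441/170579 - 200/388751 = 70265487332842391/66312756829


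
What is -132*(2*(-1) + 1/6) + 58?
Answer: 300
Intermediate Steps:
-132*(2*(-1) + 1/6) + 58 = -132*(-2 + 1/6) + 58 = -132*(-11/6) + 58 = 242 + 58 = 300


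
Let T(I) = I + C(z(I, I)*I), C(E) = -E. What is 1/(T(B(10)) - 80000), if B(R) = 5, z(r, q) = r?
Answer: -1/80020 ≈ -1.2497e-5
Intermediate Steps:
T(I) = I - I² (T(I) = I - I*I = I - I²)
1/(T(B(10)) - 80000) = 1/(5*(1 - 1*5) - 80000) = 1/(5*(1 - 5) - 80000) = 1/(5*(-4) - 80000) = 1/(-20 - 80000) = 1/(-80020) = -1/80020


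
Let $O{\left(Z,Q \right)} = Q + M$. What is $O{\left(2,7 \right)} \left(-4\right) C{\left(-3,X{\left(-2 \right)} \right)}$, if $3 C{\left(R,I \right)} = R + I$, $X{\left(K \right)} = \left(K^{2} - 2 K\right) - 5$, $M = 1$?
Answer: $0$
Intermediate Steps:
$O{\left(Z,Q \right)} = 1 + Q$ ($O{\left(Z,Q \right)} = Q + 1 = 1 + Q$)
$X{\left(K \right)} = -5 + K^{2} - 2 K$
$C{\left(R,I \right)} = \frac{I}{3} + \frac{R}{3}$ ($C{\left(R,I \right)} = \frac{R + I}{3} = \frac{I + R}{3} = \frac{I}{3} + \frac{R}{3}$)
$O{\left(2,7 \right)} \left(-4\right) C{\left(-3,X{\left(-2 \right)} \right)} = \left(1 + 7\right) \left(-4\right) \left(\frac{-5 + \left(-2\right)^{2} - -4}{3} + \frac{1}{3} \left(-3\right)\right) = 8 \left(-4\right) \left(\frac{-5 + 4 + 4}{3} - 1\right) = - 32 \left(\frac{1}{3} \cdot 3 - 1\right) = - 32 \left(1 - 1\right) = \left(-32\right) 0 = 0$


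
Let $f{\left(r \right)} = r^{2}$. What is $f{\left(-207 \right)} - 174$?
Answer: $42675$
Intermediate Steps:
$f{\left(-207 \right)} - 174 = \left(-207\right)^{2} - 174 = 42849 - 174 = 42675$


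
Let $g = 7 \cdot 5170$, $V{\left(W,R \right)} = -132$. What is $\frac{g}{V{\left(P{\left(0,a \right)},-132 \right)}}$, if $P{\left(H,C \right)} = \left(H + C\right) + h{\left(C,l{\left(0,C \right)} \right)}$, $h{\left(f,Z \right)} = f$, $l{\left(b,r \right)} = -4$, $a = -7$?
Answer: $- \frac{1645}{6} \approx -274.17$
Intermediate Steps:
$P{\left(H,C \right)} = H + 2 C$ ($P{\left(H,C \right)} = \left(H + C\right) + C = \left(C + H\right) + C = H + 2 C$)
$g = 36190$
$\frac{g}{V{\left(P{\left(0,a \right)},-132 \right)}} = \frac{36190}{-132} = 36190 \left(- \frac{1}{132}\right) = - \frac{1645}{6}$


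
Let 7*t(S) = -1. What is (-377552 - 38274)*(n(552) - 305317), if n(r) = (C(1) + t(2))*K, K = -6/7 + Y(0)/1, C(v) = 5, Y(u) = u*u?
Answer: 6221063423762/49 ≈ 1.2696e+11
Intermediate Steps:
Y(u) = u²
K = -6/7 (K = -6/7 + 0²/1 = -6*⅐ + 0*1 = -6/7 + 0 = -6/7 ≈ -0.85714)
t(S) = -⅐ (t(S) = (⅐)*(-1) = -⅐)
n(r) = -204/49 (n(r) = (5 - ⅐)*(-6/7) = (34/7)*(-6/7) = -204/49)
(-377552 - 38274)*(n(552) - 305317) = (-377552 - 38274)*(-204/49 - 305317) = -415826*(-14960737/49) = 6221063423762/49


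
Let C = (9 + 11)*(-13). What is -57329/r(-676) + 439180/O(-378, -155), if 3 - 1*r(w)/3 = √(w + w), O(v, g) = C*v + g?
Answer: (-1124291101*I + 6851208*√2)/(58875*(3*I + 26*√2)) ≈ -37.647 - 516.28*I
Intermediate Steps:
C = -260 (C = 20*(-13) = -260)
O(v, g) = g - 260*v (O(v, g) = -260*v + g = g - 260*v)
r(w) = 9 - 3*√2*√w (r(w) = 9 - 3*√(w + w) = 9 - 3*√2*√w)
-57329/r(-676) + 439180/O(-378, -155) = -57329/(9 - 3*√2*√(-676)) + 439180/(-155 - 260*(-378)) = -57329/(9 - 3*√2*26*I) + 439180/(-155 + 98280) = -57329/(9 - 78*I*√2) + 439180/98125 = -57329/(9 - 78*I*√2) + 439180*(1/98125) = -57329/(9 - 78*I*√2) + 87836/19625 = 87836/19625 - 57329/(9 - 78*I*√2)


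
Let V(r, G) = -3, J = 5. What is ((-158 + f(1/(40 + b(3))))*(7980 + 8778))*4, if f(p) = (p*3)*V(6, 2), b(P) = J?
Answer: -53022312/5 ≈ -1.0604e+7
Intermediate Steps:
b(P) = 5
f(p) = -9*p (f(p) = (p*3)*(-3) = (3*p)*(-3) = -9*p)
((-158 + f(1/(40 + b(3))))*(7980 + 8778))*4 = ((-158 - 9/(40 + 5))*(7980 + 8778))*4 = ((-158 - 9/45)*16758)*4 = ((-158 - 9*1/45)*16758)*4 = ((-158 - ⅕)*16758)*4 = -791/5*16758*4 = -13255578/5*4 = -53022312/5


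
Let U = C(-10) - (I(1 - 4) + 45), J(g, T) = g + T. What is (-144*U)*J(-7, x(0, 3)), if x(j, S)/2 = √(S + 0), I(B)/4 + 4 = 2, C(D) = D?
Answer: -47376 + 13536*√3 ≈ -23931.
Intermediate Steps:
I(B) = -8 (I(B) = -16 + 4*2 = -16 + 8 = -8)
x(j, S) = 2*√S (x(j, S) = 2*√(S + 0) = 2*√S)
J(g, T) = T + g
U = -47 (U = -10 - (-8 + 45) = -10 - 1*37 = -10 - 37 = -47)
(-144*U)*J(-7, x(0, 3)) = (-144*(-47))*(2*√3 - 7) = 6768*(-7 + 2*√3) = -47376 + 13536*√3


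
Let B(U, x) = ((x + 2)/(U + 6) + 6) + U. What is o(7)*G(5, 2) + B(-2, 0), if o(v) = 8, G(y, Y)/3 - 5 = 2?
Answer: 345/2 ≈ 172.50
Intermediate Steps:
G(y, Y) = 21 (G(y, Y) = 15 + 3*2 = 15 + 6 = 21)
B(U, x) = 6 + U + (2 + x)/(6 + U) (B(U, x) = ((2 + x)/(6 + U) + 6) + U = (6 + (2 + x)/(6 + U)) + U = 6 + U + (2 + x)/(6 + U))
o(7)*G(5, 2) + B(-2, 0) = 8*21 + (38 + 0 + (-2)² + 12*(-2))/(6 - 2) = 168 + (38 + 0 + 4 - 24)/4 = 168 + (¼)*18 = 168 + 9/2 = 345/2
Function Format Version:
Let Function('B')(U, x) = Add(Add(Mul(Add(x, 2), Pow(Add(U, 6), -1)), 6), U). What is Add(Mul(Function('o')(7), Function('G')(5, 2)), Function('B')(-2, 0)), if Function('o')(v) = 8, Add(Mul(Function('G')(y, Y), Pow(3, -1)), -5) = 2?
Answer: Rational(345, 2) ≈ 172.50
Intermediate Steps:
Function('G')(y, Y) = 21 (Function('G')(y, Y) = Add(15, Mul(3, 2)) = Add(15, 6) = 21)
Function('B')(U, x) = Add(6, U, Mul(Pow(Add(6, U), -1), Add(2, x))) (Function('B')(U, x) = Add(Add(Mul(Add(2, x), Pow(Add(6, U), -1)), 6), U) = Add(Add(Mul(Pow(Add(6, U), -1), Add(2, x)), 6), U) = Add(Add(6, Mul(Pow(Add(6, U), -1), Add(2, x))), U) = Add(6, U, Mul(Pow(Add(6, U), -1), Add(2, x))))
Add(Mul(Function('o')(7), Function('G')(5, 2)), Function('B')(-2, 0)) = Add(Mul(8, 21), Mul(Pow(Add(6, -2), -1), Add(38, 0, Pow(-2, 2), Mul(12, -2)))) = Add(168, Mul(Pow(4, -1), Add(38, 0, 4, -24))) = Add(168, Mul(Rational(1, 4), 18)) = Add(168, Rational(9, 2)) = Rational(345, 2)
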